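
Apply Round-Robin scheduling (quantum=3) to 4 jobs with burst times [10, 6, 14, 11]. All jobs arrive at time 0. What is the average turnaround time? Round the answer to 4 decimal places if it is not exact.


Time quantum = 3
Execution trace:
  J1 runs 3 units, time = 3
  J2 runs 3 units, time = 6
  J3 runs 3 units, time = 9
  J4 runs 3 units, time = 12
  J1 runs 3 units, time = 15
  J2 runs 3 units, time = 18
  J3 runs 3 units, time = 21
  J4 runs 3 units, time = 24
  J1 runs 3 units, time = 27
  J3 runs 3 units, time = 30
  J4 runs 3 units, time = 33
  J1 runs 1 units, time = 34
  J3 runs 3 units, time = 37
  J4 runs 2 units, time = 39
  J3 runs 2 units, time = 41
Finish times: [34, 18, 41, 39]
Average turnaround = 132/4 = 33.0

33.0


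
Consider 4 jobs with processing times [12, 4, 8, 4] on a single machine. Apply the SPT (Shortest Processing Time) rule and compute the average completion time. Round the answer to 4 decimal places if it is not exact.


Sort jobs by processing time (SPT order): [4, 4, 8, 12]
Compute completion times sequentially:
  Job 1: processing = 4, completes at 4
  Job 2: processing = 4, completes at 8
  Job 3: processing = 8, completes at 16
  Job 4: processing = 12, completes at 28
Sum of completion times = 56
Average completion time = 56/4 = 14.0

14.0


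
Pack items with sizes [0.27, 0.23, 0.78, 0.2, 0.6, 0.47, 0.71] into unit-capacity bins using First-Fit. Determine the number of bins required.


Place items sequentially using First-Fit:
  Item 0.27 -> new Bin 1
  Item 0.23 -> Bin 1 (now 0.5)
  Item 0.78 -> new Bin 2
  Item 0.2 -> Bin 1 (now 0.7)
  Item 0.6 -> new Bin 3
  Item 0.47 -> new Bin 4
  Item 0.71 -> new Bin 5
Total bins used = 5

5


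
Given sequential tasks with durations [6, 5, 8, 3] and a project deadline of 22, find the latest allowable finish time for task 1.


LF(activity 1) = deadline - sum of successor durations
Successors: activities 2 through 4 with durations [5, 8, 3]
Sum of successor durations = 16
LF = 22 - 16 = 6

6


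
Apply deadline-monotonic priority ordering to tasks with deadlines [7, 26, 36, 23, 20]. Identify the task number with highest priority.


Sort tasks by relative deadline (ascending):
  Task 1: deadline = 7
  Task 5: deadline = 20
  Task 4: deadline = 23
  Task 2: deadline = 26
  Task 3: deadline = 36
Priority order (highest first): [1, 5, 4, 2, 3]
Highest priority task = 1

1


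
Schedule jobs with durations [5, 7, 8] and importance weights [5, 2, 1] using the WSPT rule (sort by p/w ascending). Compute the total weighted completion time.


Compute p/w ratios and sort ascending (WSPT): [(5, 5), (7, 2), (8, 1)]
Compute weighted completion times:
  Job (p=5,w=5): C=5, w*C=5*5=25
  Job (p=7,w=2): C=12, w*C=2*12=24
  Job (p=8,w=1): C=20, w*C=1*20=20
Total weighted completion time = 69

69


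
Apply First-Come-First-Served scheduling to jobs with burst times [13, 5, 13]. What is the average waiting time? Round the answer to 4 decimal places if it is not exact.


FCFS order (as given): [13, 5, 13]
Waiting times:
  Job 1: wait = 0
  Job 2: wait = 13
  Job 3: wait = 18
Sum of waiting times = 31
Average waiting time = 31/3 = 10.3333

10.3333


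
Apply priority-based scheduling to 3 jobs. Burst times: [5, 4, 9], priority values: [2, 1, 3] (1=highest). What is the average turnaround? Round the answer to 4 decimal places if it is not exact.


Sort by priority (ascending = highest first):
Order: [(1, 4), (2, 5), (3, 9)]
Completion times:
  Priority 1, burst=4, C=4
  Priority 2, burst=5, C=9
  Priority 3, burst=9, C=18
Average turnaround = 31/3 = 10.3333

10.3333


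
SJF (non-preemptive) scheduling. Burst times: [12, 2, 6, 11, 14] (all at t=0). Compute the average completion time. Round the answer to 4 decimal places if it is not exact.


SJF order (ascending): [2, 6, 11, 12, 14]
Completion times:
  Job 1: burst=2, C=2
  Job 2: burst=6, C=8
  Job 3: burst=11, C=19
  Job 4: burst=12, C=31
  Job 5: burst=14, C=45
Average completion = 105/5 = 21.0

21.0


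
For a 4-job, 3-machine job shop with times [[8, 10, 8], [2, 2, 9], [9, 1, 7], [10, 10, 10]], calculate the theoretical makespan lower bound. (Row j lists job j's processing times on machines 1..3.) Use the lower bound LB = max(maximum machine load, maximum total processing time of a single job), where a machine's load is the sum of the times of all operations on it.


Machine loads:
  Machine 1: 8 + 2 + 9 + 10 = 29
  Machine 2: 10 + 2 + 1 + 10 = 23
  Machine 3: 8 + 9 + 7 + 10 = 34
Max machine load = 34
Job totals:
  Job 1: 26
  Job 2: 13
  Job 3: 17
  Job 4: 30
Max job total = 30
Lower bound = max(34, 30) = 34

34


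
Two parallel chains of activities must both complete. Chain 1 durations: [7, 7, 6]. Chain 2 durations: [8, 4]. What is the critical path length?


Path A total = 7 + 7 + 6 = 20
Path B total = 8 + 4 = 12
Critical path = longest path = max(20, 12) = 20

20


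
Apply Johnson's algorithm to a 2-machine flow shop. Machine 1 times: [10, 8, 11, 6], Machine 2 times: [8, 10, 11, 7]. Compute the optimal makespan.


Apply Johnson's rule:
  Group 1 (a <= b): [(4, 6, 7), (2, 8, 10), (3, 11, 11)]
  Group 2 (a > b): [(1, 10, 8)]
Optimal job order: [4, 2, 3, 1]
Schedule:
  Job 4: M1 done at 6, M2 done at 13
  Job 2: M1 done at 14, M2 done at 24
  Job 3: M1 done at 25, M2 done at 36
  Job 1: M1 done at 35, M2 done at 44
Makespan = 44

44


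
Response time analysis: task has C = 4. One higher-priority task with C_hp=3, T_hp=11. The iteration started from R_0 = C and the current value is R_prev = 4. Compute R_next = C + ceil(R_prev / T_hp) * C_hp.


R_next = C + ceil(R_prev / T_hp) * C_hp
ceil(4 / 11) = ceil(0.3636) = 1
Interference = 1 * 3 = 3
R_next = 4 + 3 = 7

7


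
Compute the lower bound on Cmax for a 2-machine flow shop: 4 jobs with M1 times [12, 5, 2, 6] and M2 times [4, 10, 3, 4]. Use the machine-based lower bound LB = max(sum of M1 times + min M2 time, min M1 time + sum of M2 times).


LB1 = sum(M1 times) + min(M2 times) = 25 + 3 = 28
LB2 = min(M1 times) + sum(M2 times) = 2 + 21 = 23
Lower bound = max(LB1, LB2) = max(28, 23) = 28

28


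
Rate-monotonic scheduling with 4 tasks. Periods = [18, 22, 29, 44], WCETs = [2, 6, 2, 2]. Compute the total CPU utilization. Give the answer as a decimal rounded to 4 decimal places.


Compute individual utilizations (exact fractions):
  Task 1: C/T = 2/18 = 1/9 (approx. 0.1111)
  Task 2: C/T = 6/22 = 3/11 (approx. 0.2727)
  Task 3: C/T = 2/29 (approx. 0.069)
  Task 4: C/T = 2/44 = 1/22 (approx. 0.0455)
Total utilization U = 1/9 + 3/11 + 2/29 + 1/22 = 2861/5742
Rounded to 4 decimal places: U = 0.4983
RM (Liu & Layland) bound for 4 tasks = 0.756828; compare with U = 2861/5742 (approx. 0.498258)
U <= bound, so schedulable by RM sufficient condition.

0.4983


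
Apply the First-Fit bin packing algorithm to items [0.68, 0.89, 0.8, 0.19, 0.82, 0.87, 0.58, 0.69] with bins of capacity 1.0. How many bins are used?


Place items sequentially using First-Fit:
  Item 0.68 -> new Bin 1
  Item 0.89 -> new Bin 2
  Item 0.8 -> new Bin 3
  Item 0.19 -> Bin 1 (now 0.87)
  Item 0.82 -> new Bin 4
  Item 0.87 -> new Bin 5
  Item 0.58 -> new Bin 6
  Item 0.69 -> new Bin 7
Total bins used = 7

7


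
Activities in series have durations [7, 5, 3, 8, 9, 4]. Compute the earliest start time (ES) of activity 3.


Activity 3 starts after activities 1 through 2 complete.
Predecessor durations: [7, 5]
ES = 7 + 5 = 12

12


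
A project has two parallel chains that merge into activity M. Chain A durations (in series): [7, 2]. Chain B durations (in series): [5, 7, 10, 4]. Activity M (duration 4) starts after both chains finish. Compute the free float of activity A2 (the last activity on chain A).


ES(A2) = sum of predecessors on chain A = 7
EF(A2) = ES + duration = 7 + 2 = 9
Successor of A2 is M. ES(M) = max(sum(A), sum(B)) = max(9, 26) = 26
Free float = ES(successor) - EF(current) = 26 - 9 = 17

17


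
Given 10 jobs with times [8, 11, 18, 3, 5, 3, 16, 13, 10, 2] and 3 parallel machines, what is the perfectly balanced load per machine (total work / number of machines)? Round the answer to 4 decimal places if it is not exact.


Total processing time = 8 + 11 + 18 + 3 + 5 + 3 + 16 + 13 + 10 + 2 = 89
Number of machines = 3
Ideal balanced load = 89 / 3 = 29.6667

29.6667


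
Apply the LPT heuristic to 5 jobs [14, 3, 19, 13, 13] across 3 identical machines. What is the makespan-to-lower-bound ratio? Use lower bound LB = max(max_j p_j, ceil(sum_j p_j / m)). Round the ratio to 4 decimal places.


LPT order: [19, 14, 13, 13, 3]
Machine loads after assignment: [19, 17, 26]
LPT makespan = 26
Lower bound = max(max_job, ceil(total/3)) = max(19, 21) = 21
Ratio = 26 / 21 = 1.2381

1.2381


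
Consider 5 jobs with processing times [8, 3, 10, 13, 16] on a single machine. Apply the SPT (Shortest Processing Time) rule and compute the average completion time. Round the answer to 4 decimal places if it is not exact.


Sort jobs by processing time (SPT order): [3, 8, 10, 13, 16]
Compute completion times sequentially:
  Job 1: processing = 3, completes at 3
  Job 2: processing = 8, completes at 11
  Job 3: processing = 10, completes at 21
  Job 4: processing = 13, completes at 34
  Job 5: processing = 16, completes at 50
Sum of completion times = 119
Average completion time = 119/5 = 23.8

23.8


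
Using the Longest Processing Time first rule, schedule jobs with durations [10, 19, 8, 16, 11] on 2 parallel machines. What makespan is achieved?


Sort jobs in decreasing order (LPT): [19, 16, 11, 10, 8]
Assign each job to the least loaded machine:
  Machine 1: jobs [19, 10], load = 29
  Machine 2: jobs [16, 11, 8], load = 35
Makespan = max load = 35

35


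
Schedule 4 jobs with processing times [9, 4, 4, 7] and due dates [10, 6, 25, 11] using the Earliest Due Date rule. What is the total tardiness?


Sort by due date (EDD order): [(4, 6), (9, 10), (7, 11), (4, 25)]
Compute completion times and tardiness:
  Job 1: p=4, d=6, C=4, tardiness=max(0,4-6)=0
  Job 2: p=9, d=10, C=13, tardiness=max(0,13-10)=3
  Job 3: p=7, d=11, C=20, tardiness=max(0,20-11)=9
  Job 4: p=4, d=25, C=24, tardiness=max(0,24-25)=0
Total tardiness = 12

12


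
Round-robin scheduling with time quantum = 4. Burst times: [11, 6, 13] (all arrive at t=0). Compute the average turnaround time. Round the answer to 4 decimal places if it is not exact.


Time quantum = 4
Execution trace:
  J1 runs 4 units, time = 4
  J2 runs 4 units, time = 8
  J3 runs 4 units, time = 12
  J1 runs 4 units, time = 16
  J2 runs 2 units, time = 18
  J3 runs 4 units, time = 22
  J1 runs 3 units, time = 25
  J3 runs 4 units, time = 29
  J3 runs 1 units, time = 30
Finish times: [25, 18, 30]
Average turnaround = 73/3 = 24.3333

24.3333


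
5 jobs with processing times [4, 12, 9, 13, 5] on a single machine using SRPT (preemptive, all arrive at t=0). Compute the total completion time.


Since all jobs arrive at t=0, SRPT equals SPT ordering.
SPT order: [4, 5, 9, 12, 13]
Completion times:
  Job 1: p=4, C=4
  Job 2: p=5, C=9
  Job 3: p=9, C=18
  Job 4: p=12, C=30
  Job 5: p=13, C=43
Total completion time = 4 + 9 + 18 + 30 + 43 = 104

104


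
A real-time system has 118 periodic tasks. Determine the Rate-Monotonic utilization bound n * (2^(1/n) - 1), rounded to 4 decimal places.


Compute 2^(1/118) = 1.0058914152
Subtract 1: 1.0058914152 - 1 = 0.0058914152
Multiply by n: 118 * 0.0058914152 = 0.6951869936
Round to 4 dp: 0.6952

0.6952


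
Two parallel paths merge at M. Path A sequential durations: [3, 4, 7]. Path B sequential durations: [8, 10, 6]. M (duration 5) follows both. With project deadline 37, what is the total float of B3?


Forward pass: ES(B3) = sum of predecessors on chain B = 18
EF = ES + duration = 18 + 6 = 24
Backward pass: LF(M) = deadline = 37; LS(M) = 37 - 5 = 32
LF(B3) = LS(M) - sum(successors on chain B) = 32 - 0 = 32
LS = LF - duration = 32 - 6 = 26
Total float = LS - ES = 26 - 18 = 8

8


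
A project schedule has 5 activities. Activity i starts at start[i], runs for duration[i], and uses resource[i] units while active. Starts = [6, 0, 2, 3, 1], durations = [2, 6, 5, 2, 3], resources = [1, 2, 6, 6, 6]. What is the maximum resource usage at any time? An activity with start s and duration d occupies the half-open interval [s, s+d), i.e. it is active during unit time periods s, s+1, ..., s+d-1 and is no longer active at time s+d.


Each activity i is active on [start_i, start_i + duration_i).
Compute total resource usage per time slot:
  t=0: active resources = [2], total = 2
  t=1: active resources = [2, 6], total = 8
  t=2: active resources = [2, 6, 6], total = 14
  t=3: active resources = [2, 6, 6, 6], total = 20
  t=4: active resources = [2, 6, 6], total = 14
  t=5: active resources = [2, 6], total = 8
  t=6: active resources = [1, 6], total = 7
  t=7: active resources = [1], total = 1
Peak resource demand = 20

20


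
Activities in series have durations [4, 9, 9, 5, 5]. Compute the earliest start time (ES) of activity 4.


Activity 4 starts after activities 1 through 3 complete.
Predecessor durations: [4, 9, 9]
ES = 4 + 9 + 9 = 22

22


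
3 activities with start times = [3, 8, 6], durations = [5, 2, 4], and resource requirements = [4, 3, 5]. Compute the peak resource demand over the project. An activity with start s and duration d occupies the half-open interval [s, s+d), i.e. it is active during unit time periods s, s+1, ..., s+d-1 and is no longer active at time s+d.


Each activity i is active on [start_i, start_i + duration_i).
Compute total resource usage per time slot:
  t=0: active resources = [], total = 0
  t=1: active resources = [], total = 0
  t=2: active resources = [], total = 0
  t=3: active resources = [4], total = 4
  t=4: active resources = [4], total = 4
  t=5: active resources = [4], total = 4
  t=6: active resources = [4, 5], total = 9
  t=7: active resources = [4, 5], total = 9
  t=8: active resources = [3, 5], total = 8
  t=9: active resources = [3, 5], total = 8
Peak resource demand = 9

9


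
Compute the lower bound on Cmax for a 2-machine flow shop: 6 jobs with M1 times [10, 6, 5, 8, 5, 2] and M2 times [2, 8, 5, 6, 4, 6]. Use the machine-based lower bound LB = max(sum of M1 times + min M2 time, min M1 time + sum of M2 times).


LB1 = sum(M1 times) + min(M2 times) = 36 + 2 = 38
LB2 = min(M1 times) + sum(M2 times) = 2 + 31 = 33
Lower bound = max(LB1, LB2) = max(38, 33) = 38

38


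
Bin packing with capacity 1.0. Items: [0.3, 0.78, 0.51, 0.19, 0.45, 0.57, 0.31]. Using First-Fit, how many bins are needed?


Place items sequentially using First-Fit:
  Item 0.3 -> new Bin 1
  Item 0.78 -> new Bin 2
  Item 0.51 -> Bin 1 (now 0.81)
  Item 0.19 -> Bin 1 (now 1.0)
  Item 0.45 -> new Bin 3
  Item 0.57 -> new Bin 4
  Item 0.31 -> Bin 3 (now 0.76)
Total bins used = 4

4


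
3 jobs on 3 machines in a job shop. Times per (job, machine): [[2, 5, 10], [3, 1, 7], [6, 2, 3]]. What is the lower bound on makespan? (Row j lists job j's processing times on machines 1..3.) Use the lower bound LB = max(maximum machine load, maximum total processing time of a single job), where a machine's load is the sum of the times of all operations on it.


Machine loads:
  Machine 1: 2 + 3 + 6 = 11
  Machine 2: 5 + 1 + 2 = 8
  Machine 3: 10 + 7 + 3 = 20
Max machine load = 20
Job totals:
  Job 1: 17
  Job 2: 11
  Job 3: 11
Max job total = 17
Lower bound = max(20, 17) = 20

20


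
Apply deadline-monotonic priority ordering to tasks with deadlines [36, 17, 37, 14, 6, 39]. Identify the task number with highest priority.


Sort tasks by relative deadline (ascending):
  Task 5: deadline = 6
  Task 4: deadline = 14
  Task 2: deadline = 17
  Task 1: deadline = 36
  Task 3: deadline = 37
  Task 6: deadline = 39
Priority order (highest first): [5, 4, 2, 1, 3, 6]
Highest priority task = 5

5


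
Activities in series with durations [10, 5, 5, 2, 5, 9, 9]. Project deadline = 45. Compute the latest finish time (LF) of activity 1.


LF(activity 1) = deadline - sum of successor durations
Successors: activities 2 through 7 with durations [5, 5, 2, 5, 9, 9]
Sum of successor durations = 35
LF = 45 - 35 = 10

10


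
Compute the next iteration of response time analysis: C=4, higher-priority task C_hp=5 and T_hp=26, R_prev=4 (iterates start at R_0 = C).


R_next = C + ceil(R_prev / T_hp) * C_hp
ceil(4 / 26) = ceil(0.1538) = 1
Interference = 1 * 5 = 5
R_next = 4 + 5 = 9

9


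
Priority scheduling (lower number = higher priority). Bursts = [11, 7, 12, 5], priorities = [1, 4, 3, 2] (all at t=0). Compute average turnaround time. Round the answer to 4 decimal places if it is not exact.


Sort by priority (ascending = highest first):
Order: [(1, 11), (2, 5), (3, 12), (4, 7)]
Completion times:
  Priority 1, burst=11, C=11
  Priority 2, burst=5, C=16
  Priority 3, burst=12, C=28
  Priority 4, burst=7, C=35
Average turnaround = 90/4 = 22.5

22.5


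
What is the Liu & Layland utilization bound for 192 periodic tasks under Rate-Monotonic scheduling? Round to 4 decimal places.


Compute 2^(1/192) = 1.0036166660
Subtract 1: 1.0036166660 - 1 = 0.0036166660
Multiply by n: 192 * 0.0036166660 = 0.6943998720
Round to 4 dp: 0.6944

0.6944


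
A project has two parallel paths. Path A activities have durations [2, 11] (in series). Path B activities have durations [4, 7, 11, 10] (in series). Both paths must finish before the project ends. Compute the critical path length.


Path A total = 2 + 11 = 13
Path B total = 4 + 7 + 11 + 10 = 32
Critical path = longest path = max(13, 32) = 32

32


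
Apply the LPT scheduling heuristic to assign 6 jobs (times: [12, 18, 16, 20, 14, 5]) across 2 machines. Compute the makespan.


Sort jobs in decreasing order (LPT): [20, 18, 16, 14, 12, 5]
Assign each job to the least loaded machine:
  Machine 1: jobs [20, 14, 12], load = 46
  Machine 2: jobs [18, 16, 5], load = 39
Makespan = max load = 46

46


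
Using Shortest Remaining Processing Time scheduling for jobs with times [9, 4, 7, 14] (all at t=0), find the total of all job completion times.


Since all jobs arrive at t=0, SRPT equals SPT ordering.
SPT order: [4, 7, 9, 14]
Completion times:
  Job 1: p=4, C=4
  Job 2: p=7, C=11
  Job 3: p=9, C=20
  Job 4: p=14, C=34
Total completion time = 4 + 11 + 20 + 34 = 69

69


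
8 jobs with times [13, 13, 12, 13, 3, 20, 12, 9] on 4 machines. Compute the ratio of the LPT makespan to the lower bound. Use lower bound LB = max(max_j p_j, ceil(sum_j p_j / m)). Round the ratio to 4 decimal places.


LPT order: [20, 13, 13, 13, 12, 12, 9, 3]
Machine loads after assignment: [23, 25, 25, 22]
LPT makespan = 25
Lower bound = max(max_job, ceil(total/4)) = max(20, 24) = 24
Ratio = 25 / 24 = 1.0417

1.0417


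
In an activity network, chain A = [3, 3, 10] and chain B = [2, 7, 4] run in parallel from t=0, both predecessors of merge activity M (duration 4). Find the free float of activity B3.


ES(B3) = sum of predecessors on chain B = 9
EF(B3) = ES + duration = 9 + 4 = 13
Successor of B3 is M. ES(M) = max(sum(A), sum(B)) = max(16, 13) = 16
Free float = ES(successor) - EF(current) = 16 - 13 = 3

3


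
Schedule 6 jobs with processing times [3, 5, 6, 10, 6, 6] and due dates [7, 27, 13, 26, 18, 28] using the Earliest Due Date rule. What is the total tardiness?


Sort by due date (EDD order): [(3, 7), (6, 13), (6, 18), (10, 26), (5, 27), (6, 28)]
Compute completion times and tardiness:
  Job 1: p=3, d=7, C=3, tardiness=max(0,3-7)=0
  Job 2: p=6, d=13, C=9, tardiness=max(0,9-13)=0
  Job 3: p=6, d=18, C=15, tardiness=max(0,15-18)=0
  Job 4: p=10, d=26, C=25, tardiness=max(0,25-26)=0
  Job 5: p=5, d=27, C=30, tardiness=max(0,30-27)=3
  Job 6: p=6, d=28, C=36, tardiness=max(0,36-28)=8
Total tardiness = 11

11


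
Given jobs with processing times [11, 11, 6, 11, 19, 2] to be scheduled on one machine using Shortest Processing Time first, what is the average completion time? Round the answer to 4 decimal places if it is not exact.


Sort jobs by processing time (SPT order): [2, 6, 11, 11, 11, 19]
Compute completion times sequentially:
  Job 1: processing = 2, completes at 2
  Job 2: processing = 6, completes at 8
  Job 3: processing = 11, completes at 19
  Job 4: processing = 11, completes at 30
  Job 5: processing = 11, completes at 41
  Job 6: processing = 19, completes at 60
Sum of completion times = 160
Average completion time = 160/6 = 26.6667

26.6667


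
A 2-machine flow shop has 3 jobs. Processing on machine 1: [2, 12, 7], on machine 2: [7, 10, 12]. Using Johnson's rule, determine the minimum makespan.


Apply Johnson's rule:
  Group 1 (a <= b): [(1, 2, 7), (3, 7, 12)]
  Group 2 (a > b): [(2, 12, 10)]
Optimal job order: [1, 3, 2]
Schedule:
  Job 1: M1 done at 2, M2 done at 9
  Job 3: M1 done at 9, M2 done at 21
  Job 2: M1 done at 21, M2 done at 31
Makespan = 31

31


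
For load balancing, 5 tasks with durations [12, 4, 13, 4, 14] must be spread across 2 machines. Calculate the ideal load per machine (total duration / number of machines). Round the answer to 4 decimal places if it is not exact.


Total processing time = 12 + 4 + 13 + 4 + 14 = 47
Number of machines = 2
Ideal balanced load = 47 / 2 = 23.5

23.5


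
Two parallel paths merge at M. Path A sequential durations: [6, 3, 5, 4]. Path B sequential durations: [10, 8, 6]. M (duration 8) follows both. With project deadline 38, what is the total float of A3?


Forward pass: ES(A3) = sum of predecessors on chain A = 9
EF = ES + duration = 9 + 5 = 14
Backward pass: LF(M) = deadline = 38; LS(M) = 38 - 8 = 30
LF(A3) = LS(M) - sum(successors on chain A) = 30 - 4 = 26
LS = LF - duration = 26 - 5 = 21
Total float = LS - ES = 21 - 9 = 12

12


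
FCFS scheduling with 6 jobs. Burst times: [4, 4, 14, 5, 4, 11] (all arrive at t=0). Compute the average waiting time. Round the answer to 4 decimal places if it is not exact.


FCFS order (as given): [4, 4, 14, 5, 4, 11]
Waiting times:
  Job 1: wait = 0
  Job 2: wait = 4
  Job 3: wait = 8
  Job 4: wait = 22
  Job 5: wait = 27
  Job 6: wait = 31
Sum of waiting times = 92
Average waiting time = 92/6 = 15.3333

15.3333


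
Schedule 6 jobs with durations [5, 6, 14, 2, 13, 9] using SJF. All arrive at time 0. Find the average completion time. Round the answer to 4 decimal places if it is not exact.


SJF order (ascending): [2, 5, 6, 9, 13, 14]
Completion times:
  Job 1: burst=2, C=2
  Job 2: burst=5, C=7
  Job 3: burst=6, C=13
  Job 4: burst=9, C=22
  Job 5: burst=13, C=35
  Job 6: burst=14, C=49
Average completion = 128/6 = 21.3333

21.3333


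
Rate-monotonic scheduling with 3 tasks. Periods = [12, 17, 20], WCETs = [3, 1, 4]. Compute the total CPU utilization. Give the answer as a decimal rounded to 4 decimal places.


Compute individual utilizations (exact fractions):
  Task 1: C/T = 3/12 = 1/4 (approx. 0.25)
  Task 2: C/T = 1/17 (approx. 0.0588)
  Task 3: C/T = 4/20 = 1/5 (approx. 0.2)
Total utilization U = 1/4 + 1/17 + 1/5 = 173/340
Rounded to 4 decimal places: U = 0.5088
RM (Liu & Layland) bound for 3 tasks = 0.779763; compare with U = 173/340 (approx. 0.508824)
U <= bound, so schedulable by RM sufficient condition.

0.5088


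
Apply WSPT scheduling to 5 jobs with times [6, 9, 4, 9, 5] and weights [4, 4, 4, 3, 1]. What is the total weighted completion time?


Compute p/w ratios and sort ascending (WSPT): [(4, 4), (6, 4), (9, 4), (9, 3), (5, 1)]
Compute weighted completion times:
  Job (p=4,w=4): C=4, w*C=4*4=16
  Job (p=6,w=4): C=10, w*C=4*10=40
  Job (p=9,w=4): C=19, w*C=4*19=76
  Job (p=9,w=3): C=28, w*C=3*28=84
  Job (p=5,w=1): C=33, w*C=1*33=33
Total weighted completion time = 249

249


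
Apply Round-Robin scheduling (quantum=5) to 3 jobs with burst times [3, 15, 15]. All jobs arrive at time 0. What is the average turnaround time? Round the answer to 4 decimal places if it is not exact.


Time quantum = 5
Execution trace:
  J1 runs 3 units, time = 3
  J2 runs 5 units, time = 8
  J3 runs 5 units, time = 13
  J2 runs 5 units, time = 18
  J3 runs 5 units, time = 23
  J2 runs 5 units, time = 28
  J3 runs 5 units, time = 33
Finish times: [3, 28, 33]
Average turnaround = 64/3 = 21.3333

21.3333


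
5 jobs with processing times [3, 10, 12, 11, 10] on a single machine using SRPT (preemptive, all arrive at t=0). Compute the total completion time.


Since all jobs arrive at t=0, SRPT equals SPT ordering.
SPT order: [3, 10, 10, 11, 12]
Completion times:
  Job 1: p=3, C=3
  Job 2: p=10, C=13
  Job 3: p=10, C=23
  Job 4: p=11, C=34
  Job 5: p=12, C=46
Total completion time = 3 + 13 + 23 + 34 + 46 = 119

119


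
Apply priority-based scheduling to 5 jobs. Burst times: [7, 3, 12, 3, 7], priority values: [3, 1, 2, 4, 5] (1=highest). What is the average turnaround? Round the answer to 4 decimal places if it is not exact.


Sort by priority (ascending = highest first):
Order: [(1, 3), (2, 12), (3, 7), (4, 3), (5, 7)]
Completion times:
  Priority 1, burst=3, C=3
  Priority 2, burst=12, C=15
  Priority 3, burst=7, C=22
  Priority 4, burst=3, C=25
  Priority 5, burst=7, C=32
Average turnaround = 97/5 = 19.4

19.4


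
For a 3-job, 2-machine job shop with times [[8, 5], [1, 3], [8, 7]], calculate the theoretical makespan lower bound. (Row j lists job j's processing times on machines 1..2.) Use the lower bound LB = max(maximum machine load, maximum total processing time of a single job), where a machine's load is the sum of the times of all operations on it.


Machine loads:
  Machine 1: 8 + 1 + 8 = 17
  Machine 2: 5 + 3 + 7 = 15
Max machine load = 17
Job totals:
  Job 1: 13
  Job 2: 4
  Job 3: 15
Max job total = 15
Lower bound = max(17, 15) = 17

17


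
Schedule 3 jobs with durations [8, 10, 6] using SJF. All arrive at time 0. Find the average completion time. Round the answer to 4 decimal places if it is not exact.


SJF order (ascending): [6, 8, 10]
Completion times:
  Job 1: burst=6, C=6
  Job 2: burst=8, C=14
  Job 3: burst=10, C=24
Average completion = 44/3 = 14.6667

14.6667


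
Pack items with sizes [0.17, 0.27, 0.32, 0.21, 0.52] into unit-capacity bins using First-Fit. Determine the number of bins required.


Place items sequentially using First-Fit:
  Item 0.17 -> new Bin 1
  Item 0.27 -> Bin 1 (now 0.44)
  Item 0.32 -> Bin 1 (now 0.76)
  Item 0.21 -> Bin 1 (now 0.97)
  Item 0.52 -> new Bin 2
Total bins used = 2

2


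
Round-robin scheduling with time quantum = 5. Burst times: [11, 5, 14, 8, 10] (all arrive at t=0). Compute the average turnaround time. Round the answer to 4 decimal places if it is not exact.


Time quantum = 5
Execution trace:
  J1 runs 5 units, time = 5
  J2 runs 5 units, time = 10
  J3 runs 5 units, time = 15
  J4 runs 5 units, time = 20
  J5 runs 5 units, time = 25
  J1 runs 5 units, time = 30
  J3 runs 5 units, time = 35
  J4 runs 3 units, time = 38
  J5 runs 5 units, time = 43
  J1 runs 1 units, time = 44
  J3 runs 4 units, time = 48
Finish times: [44, 10, 48, 38, 43]
Average turnaround = 183/5 = 36.6

36.6


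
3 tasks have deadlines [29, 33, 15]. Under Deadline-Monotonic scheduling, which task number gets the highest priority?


Sort tasks by relative deadline (ascending):
  Task 3: deadline = 15
  Task 1: deadline = 29
  Task 2: deadline = 33
Priority order (highest first): [3, 1, 2]
Highest priority task = 3

3


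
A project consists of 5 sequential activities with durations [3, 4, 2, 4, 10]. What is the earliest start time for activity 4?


Activity 4 starts after activities 1 through 3 complete.
Predecessor durations: [3, 4, 2]
ES = 3 + 4 + 2 = 9

9


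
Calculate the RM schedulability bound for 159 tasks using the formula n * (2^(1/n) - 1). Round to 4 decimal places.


Compute 2^(1/159) = 1.0043689323
Subtract 1: 1.0043689323 - 1 = 0.0043689323
Multiply by n: 159 * 0.0043689323 = 0.6946602357
Round to 4 dp: 0.6947

0.6947


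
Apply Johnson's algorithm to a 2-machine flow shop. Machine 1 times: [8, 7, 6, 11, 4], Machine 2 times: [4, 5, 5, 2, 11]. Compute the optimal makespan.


Apply Johnson's rule:
  Group 1 (a <= b): [(5, 4, 11)]
  Group 2 (a > b): [(2, 7, 5), (3, 6, 5), (1, 8, 4), (4, 11, 2)]
Optimal job order: [5, 2, 3, 1, 4]
Schedule:
  Job 5: M1 done at 4, M2 done at 15
  Job 2: M1 done at 11, M2 done at 20
  Job 3: M1 done at 17, M2 done at 25
  Job 1: M1 done at 25, M2 done at 29
  Job 4: M1 done at 36, M2 done at 38
Makespan = 38

38


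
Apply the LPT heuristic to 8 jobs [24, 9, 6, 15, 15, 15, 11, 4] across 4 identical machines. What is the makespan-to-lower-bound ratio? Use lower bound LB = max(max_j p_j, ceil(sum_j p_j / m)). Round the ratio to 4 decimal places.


LPT order: [24, 15, 15, 15, 11, 9, 6, 4]
Machine loads after assignment: [24, 26, 24, 25]
LPT makespan = 26
Lower bound = max(max_job, ceil(total/4)) = max(24, 25) = 25
Ratio = 26 / 25 = 1.04

1.04


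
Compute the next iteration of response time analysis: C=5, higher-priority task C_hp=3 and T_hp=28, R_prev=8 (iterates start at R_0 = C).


R_next = C + ceil(R_prev / T_hp) * C_hp
ceil(8 / 28) = ceil(0.2857) = 1
Interference = 1 * 3 = 3
R_next = 5 + 3 = 8
R_next = R_prev, so the iteration has converged (response time = 8).

8


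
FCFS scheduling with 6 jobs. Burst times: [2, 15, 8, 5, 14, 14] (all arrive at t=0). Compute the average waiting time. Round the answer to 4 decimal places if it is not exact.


FCFS order (as given): [2, 15, 8, 5, 14, 14]
Waiting times:
  Job 1: wait = 0
  Job 2: wait = 2
  Job 3: wait = 17
  Job 4: wait = 25
  Job 5: wait = 30
  Job 6: wait = 44
Sum of waiting times = 118
Average waiting time = 118/6 = 19.6667

19.6667


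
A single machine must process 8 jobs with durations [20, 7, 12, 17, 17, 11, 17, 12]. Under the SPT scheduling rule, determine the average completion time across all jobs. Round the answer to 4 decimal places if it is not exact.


Sort jobs by processing time (SPT order): [7, 11, 12, 12, 17, 17, 17, 20]
Compute completion times sequentially:
  Job 1: processing = 7, completes at 7
  Job 2: processing = 11, completes at 18
  Job 3: processing = 12, completes at 30
  Job 4: processing = 12, completes at 42
  Job 5: processing = 17, completes at 59
  Job 6: processing = 17, completes at 76
  Job 7: processing = 17, completes at 93
  Job 8: processing = 20, completes at 113
Sum of completion times = 438
Average completion time = 438/8 = 54.75

54.75


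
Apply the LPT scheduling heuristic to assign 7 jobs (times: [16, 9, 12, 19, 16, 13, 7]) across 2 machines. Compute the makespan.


Sort jobs in decreasing order (LPT): [19, 16, 16, 13, 12, 9, 7]
Assign each job to the least loaded machine:
  Machine 1: jobs [19, 13, 12], load = 44
  Machine 2: jobs [16, 16, 9, 7], load = 48
Makespan = max load = 48

48


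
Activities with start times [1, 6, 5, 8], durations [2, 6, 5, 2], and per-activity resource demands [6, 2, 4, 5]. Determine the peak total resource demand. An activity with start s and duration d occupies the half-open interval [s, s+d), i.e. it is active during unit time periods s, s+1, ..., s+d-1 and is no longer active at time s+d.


Each activity i is active on [start_i, start_i + duration_i).
Compute total resource usage per time slot:
  t=0: active resources = [], total = 0
  t=1: active resources = [6], total = 6
  t=2: active resources = [6], total = 6
  t=3: active resources = [], total = 0
  t=4: active resources = [], total = 0
  t=5: active resources = [4], total = 4
  t=6: active resources = [2, 4], total = 6
  t=7: active resources = [2, 4], total = 6
  t=8: active resources = [2, 4, 5], total = 11
  t=9: active resources = [2, 4, 5], total = 11
  t=10: active resources = [2], total = 2
  t=11: active resources = [2], total = 2
Peak resource demand = 11

11


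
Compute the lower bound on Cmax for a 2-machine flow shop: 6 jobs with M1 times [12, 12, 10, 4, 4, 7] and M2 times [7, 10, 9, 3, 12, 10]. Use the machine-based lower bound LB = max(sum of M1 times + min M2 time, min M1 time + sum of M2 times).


LB1 = sum(M1 times) + min(M2 times) = 49 + 3 = 52
LB2 = min(M1 times) + sum(M2 times) = 4 + 51 = 55
Lower bound = max(LB1, LB2) = max(52, 55) = 55

55


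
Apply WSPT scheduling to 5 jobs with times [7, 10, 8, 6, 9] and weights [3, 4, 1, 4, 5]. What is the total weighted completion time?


Compute p/w ratios and sort ascending (WSPT): [(6, 4), (9, 5), (7, 3), (10, 4), (8, 1)]
Compute weighted completion times:
  Job (p=6,w=4): C=6, w*C=4*6=24
  Job (p=9,w=5): C=15, w*C=5*15=75
  Job (p=7,w=3): C=22, w*C=3*22=66
  Job (p=10,w=4): C=32, w*C=4*32=128
  Job (p=8,w=1): C=40, w*C=1*40=40
Total weighted completion time = 333

333


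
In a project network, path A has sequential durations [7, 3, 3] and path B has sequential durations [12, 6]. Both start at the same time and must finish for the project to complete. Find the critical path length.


Path A total = 7 + 3 + 3 = 13
Path B total = 12 + 6 = 18
Critical path = longest path = max(13, 18) = 18

18


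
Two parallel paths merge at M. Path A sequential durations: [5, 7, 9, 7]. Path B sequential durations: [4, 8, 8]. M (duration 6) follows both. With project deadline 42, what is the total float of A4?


Forward pass: ES(A4) = sum of predecessors on chain A = 21
EF = ES + duration = 21 + 7 = 28
Backward pass: LF(M) = deadline = 42; LS(M) = 42 - 6 = 36
LF(A4) = LS(M) - sum(successors on chain A) = 36 - 0 = 36
LS = LF - duration = 36 - 7 = 29
Total float = LS - ES = 29 - 21 = 8

8


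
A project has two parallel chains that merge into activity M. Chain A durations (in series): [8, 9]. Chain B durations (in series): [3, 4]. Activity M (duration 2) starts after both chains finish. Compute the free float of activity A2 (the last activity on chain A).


ES(A2) = sum of predecessors on chain A = 8
EF(A2) = ES + duration = 8 + 9 = 17
Successor of A2 is M. ES(M) = max(sum(A), sum(B)) = max(17, 7) = 17
Free float = ES(successor) - EF(current) = 17 - 17 = 0

0


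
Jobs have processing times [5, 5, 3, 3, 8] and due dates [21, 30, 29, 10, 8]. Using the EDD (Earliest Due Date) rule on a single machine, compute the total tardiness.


Sort by due date (EDD order): [(8, 8), (3, 10), (5, 21), (3, 29), (5, 30)]
Compute completion times and tardiness:
  Job 1: p=8, d=8, C=8, tardiness=max(0,8-8)=0
  Job 2: p=3, d=10, C=11, tardiness=max(0,11-10)=1
  Job 3: p=5, d=21, C=16, tardiness=max(0,16-21)=0
  Job 4: p=3, d=29, C=19, tardiness=max(0,19-29)=0
  Job 5: p=5, d=30, C=24, tardiness=max(0,24-30)=0
Total tardiness = 1

1


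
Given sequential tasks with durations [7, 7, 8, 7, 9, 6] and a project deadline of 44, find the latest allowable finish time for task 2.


LF(activity 2) = deadline - sum of successor durations
Successors: activities 3 through 6 with durations [8, 7, 9, 6]
Sum of successor durations = 30
LF = 44 - 30 = 14

14


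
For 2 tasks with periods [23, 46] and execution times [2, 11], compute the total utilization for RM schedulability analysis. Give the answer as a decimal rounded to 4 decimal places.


Compute individual utilizations (exact fractions):
  Task 1: C/T = 2/23 (approx. 0.087)
  Task 2: C/T = 11/46 (approx. 0.2391)
Total utilization U = 2/23 + 11/46 = 15/46
Rounded to 4 decimal places: U = 0.3261
RM (Liu & Layland) bound for 2 tasks = 0.828427; compare with U = 15/46 (approx. 0.326087)
U <= bound, so schedulable by RM sufficient condition.

0.3261


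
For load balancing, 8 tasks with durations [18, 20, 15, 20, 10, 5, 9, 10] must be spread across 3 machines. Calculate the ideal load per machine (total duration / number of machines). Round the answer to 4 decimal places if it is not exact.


Total processing time = 18 + 20 + 15 + 20 + 10 + 5 + 9 + 10 = 107
Number of machines = 3
Ideal balanced load = 107 / 3 = 35.6667

35.6667


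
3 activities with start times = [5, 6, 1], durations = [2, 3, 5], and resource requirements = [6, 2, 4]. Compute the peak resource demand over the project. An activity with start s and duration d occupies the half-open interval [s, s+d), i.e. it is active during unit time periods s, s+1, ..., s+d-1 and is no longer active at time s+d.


Each activity i is active on [start_i, start_i + duration_i).
Compute total resource usage per time slot:
  t=0: active resources = [], total = 0
  t=1: active resources = [4], total = 4
  t=2: active resources = [4], total = 4
  t=3: active resources = [4], total = 4
  t=4: active resources = [4], total = 4
  t=5: active resources = [6, 4], total = 10
  t=6: active resources = [6, 2], total = 8
  t=7: active resources = [2], total = 2
  t=8: active resources = [2], total = 2
Peak resource demand = 10

10


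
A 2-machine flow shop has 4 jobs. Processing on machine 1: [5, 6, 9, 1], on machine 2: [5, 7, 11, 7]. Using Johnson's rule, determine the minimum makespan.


Apply Johnson's rule:
  Group 1 (a <= b): [(4, 1, 7), (1, 5, 5), (2, 6, 7), (3, 9, 11)]
  Group 2 (a > b): []
Optimal job order: [4, 1, 2, 3]
Schedule:
  Job 4: M1 done at 1, M2 done at 8
  Job 1: M1 done at 6, M2 done at 13
  Job 2: M1 done at 12, M2 done at 20
  Job 3: M1 done at 21, M2 done at 32
Makespan = 32

32


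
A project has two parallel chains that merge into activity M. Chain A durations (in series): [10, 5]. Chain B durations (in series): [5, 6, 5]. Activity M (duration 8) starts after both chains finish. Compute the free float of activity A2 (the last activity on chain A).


ES(A2) = sum of predecessors on chain A = 10
EF(A2) = ES + duration = 10 + 5 = 15
Successor of A2 is M. ES(M) = max(sum(A), sum(B)) = max(15, 16) = 16
Free float = ES(successor) - EF(current) = 16 - 15 = 1

1


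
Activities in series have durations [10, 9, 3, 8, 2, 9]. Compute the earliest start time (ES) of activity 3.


Activity 3 starts after activities 1 through 2 complete.
Predecessor durations: [10, 9]
ES = 10 + 9 = 19

19


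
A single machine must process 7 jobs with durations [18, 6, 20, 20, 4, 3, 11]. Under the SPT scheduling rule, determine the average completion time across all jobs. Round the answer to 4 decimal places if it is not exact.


Sort jobs by processing time (SPT order): [3, 4, 6, 11, 18, 20, 20]
Compute completion times sequentially:
  Job 1: processing = 3, completes at 3
  Job 2: processing = 4, completes at 7
  Job 3: processing = 6, completes at 13
  Job 4: processing = 11, completes at 24
  Job 5: processing = 18, completes at 42
  Job 6: processing = 20, completes at 62
  Job 7: processing = 20, completes at 82
Sum of completion times = 233
Average completion time = 233/7 = 33.2857

33.2857


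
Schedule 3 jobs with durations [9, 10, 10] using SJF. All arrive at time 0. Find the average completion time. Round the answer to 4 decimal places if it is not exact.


SJF order (ascending): [9, 10, 10]
Completion times:
  Job 1: burst=9, C=9
  Job 2: burst=10, C=19
  Job 3: burst=10, C=29
Average completion = 57/3 = 19.0

19.0


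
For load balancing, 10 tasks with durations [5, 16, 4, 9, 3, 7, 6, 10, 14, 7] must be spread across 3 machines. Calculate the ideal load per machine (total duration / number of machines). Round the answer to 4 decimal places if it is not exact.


Total processing time = 5 + 16 + 4 + 9 + 3 + 7 + 6 + 10 + 14 + 7 = 81
Number of machines = 3
Ideal balanced load = 81 / 3 = 27.0

27.0


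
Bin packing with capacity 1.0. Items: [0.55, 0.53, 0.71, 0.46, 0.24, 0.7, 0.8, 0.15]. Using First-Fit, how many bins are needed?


Place items sequentially using First-Fit:
  Item 0.55 -> new Bin 1
  Item 0.53 -> new Bin 2
  Item 0.71 -> new Bin 3
  Item 0.46 -> Bin 2 (now 0.99)
  Item 0.24 -> Bin 1 (now 0.79)
  Item 0.7 -> new Bin 4
  Item 0.8 -> new Bin 5
  Item 0.15 -> Bin 1 (now 0.94)
Total bins used = 5

5


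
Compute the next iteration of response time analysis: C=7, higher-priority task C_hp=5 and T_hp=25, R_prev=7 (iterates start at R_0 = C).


R_next = C + ceil(R_prev / T_hp) * C_hp
ceil(7 / 25) = ceil(0.28) = 1
Interference = 1 * 5 = 5
R_next = 7 + 5 = 12

12


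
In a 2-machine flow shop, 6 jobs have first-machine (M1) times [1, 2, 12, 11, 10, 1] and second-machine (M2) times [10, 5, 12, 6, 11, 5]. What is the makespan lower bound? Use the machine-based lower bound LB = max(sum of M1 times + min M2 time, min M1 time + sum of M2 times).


LB1 = sum(M1 times) + min(M2 times) = 37 + 5 = 42
LB2 = min(M1 times) + sum(M2 times) = 1 + 49 = 50
Lower bound = max(LB1, LB2) = max(42, 50) = 50

50
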